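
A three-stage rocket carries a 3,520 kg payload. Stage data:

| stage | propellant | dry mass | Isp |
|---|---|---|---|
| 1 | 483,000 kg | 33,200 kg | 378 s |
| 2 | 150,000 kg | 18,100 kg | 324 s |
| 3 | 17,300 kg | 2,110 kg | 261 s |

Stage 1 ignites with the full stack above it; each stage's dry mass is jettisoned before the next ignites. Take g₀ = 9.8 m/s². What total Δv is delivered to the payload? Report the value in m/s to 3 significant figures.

Ignition mass of stage 1 = 483,000+33,200 + 150,000+18,100 + 17,300+2,110 + 3,520 = 707,230 kg.
Stage 1: m₀ = 707,230 kg, m_f = 707,230 − 483,000 = 224,230 kg; Δv = 378×9.8×ln(3.154) = 3704.4×1.1487 ≈ 4255 m/s.
Stage 2: m₀ = 191,030 kg, m_f = 191,030 − 150,000 = 41,030 kg; Δv = 324×9.8×ln(4.656) = 3175.2×1.5381 ≈ 4884 m/s.
Stage 3: m₀ = 22,930 kg, m_f = 22,930 − 17,300 = 5,630 kg; Δv = 261×9.8×ln(4.073) = 2557.8×1.4043 ≈ 3592 m/s.
Total Δv = 4255 + 4884 + 3592 = 12731 m/s.

Δv ≈ 12700 m/s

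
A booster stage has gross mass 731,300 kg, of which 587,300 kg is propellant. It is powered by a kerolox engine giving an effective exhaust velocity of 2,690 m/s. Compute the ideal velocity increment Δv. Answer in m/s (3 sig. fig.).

m_f = m₀ − m_prop = 731,300 − 587,300 = 144,000 kg.
Using Δv = v_e ln(m₀/m_f): Δv = v_e · ln(m₀/m_f) = 2690.0 × ln(5.078) = 2690.0 × 1.6250 ≈ 4371.3 m/s.

Δv ≈ 4370 m/s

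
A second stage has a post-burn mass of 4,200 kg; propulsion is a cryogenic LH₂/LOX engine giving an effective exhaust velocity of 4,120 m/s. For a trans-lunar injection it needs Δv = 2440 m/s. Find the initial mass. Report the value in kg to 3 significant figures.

initial mass ≈ 7590 kg

Rocket equation: m₀/m_f = exp(Δv / v_e) = exp(2440 / 4120.0) = exp(0.5922) = 1.8080.
m₀ = m_f × 1.8080 = 4,200 × 1.8080 = 7,593.6 kg.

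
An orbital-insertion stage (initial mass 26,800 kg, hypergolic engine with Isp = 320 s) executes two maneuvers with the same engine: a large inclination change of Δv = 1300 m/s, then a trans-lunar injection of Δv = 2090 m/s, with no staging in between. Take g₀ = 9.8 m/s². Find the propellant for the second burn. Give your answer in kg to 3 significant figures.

propellant for the second burn ≈ 8610 kg

v_e = Isp · g₀ = 320 × 9.8 = 3136.0 m/s.
After the first burn: m = 26800 × exp(−1300/3136.0) = 26800 × 0.66064 = 17,705.2 kg.
After the second burn: m = 17,705.2 × exp(−2090/3136.0) = 17,705.2 × 0.51353 = 9,092.15 kg.
Second-burn propellant = 17,705.2 − 9,092.15 = 8,613.05 kg.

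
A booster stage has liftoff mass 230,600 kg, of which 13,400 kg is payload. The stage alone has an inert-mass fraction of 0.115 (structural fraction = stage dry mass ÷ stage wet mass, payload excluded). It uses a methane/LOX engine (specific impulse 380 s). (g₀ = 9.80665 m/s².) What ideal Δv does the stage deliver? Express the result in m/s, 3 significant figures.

Δv ≈ 6680 m/s

Stage wet mass = m₀ − payload = 230,600 − 13,400 = 217,200 kg.
Stage dry mass = ε × stage wet mass = 0.115 × 217,200 = 24,978 kg.
Burnout mass m_f = stage dry + payload = 24,978 + 13,400 = 38,378 kg.
v_e = Isp · g₀ = 380 × 9.80665 = 3726.5 m/s.
From the ideal rocket equation, Δv = v_e · ln(230,600/38,378) = 3726.5 × ln(6.009) = 3726.5 × 1.7932 ≈ 6682 m/s.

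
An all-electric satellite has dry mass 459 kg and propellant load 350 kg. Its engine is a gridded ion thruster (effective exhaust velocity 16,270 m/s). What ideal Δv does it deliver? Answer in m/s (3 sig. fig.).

m₀ = m_dry + m_prop = 459 + 350 = 809 kg.
Using Δv = v_e ln(m₀/m_f): Δv = v_e · ln(m₀/m_f) = 16270.0 × ln(1.763) = 16270.0 × 0.5667 ≈ 9221.0 m/s.

Δv ≈ 9220 m/s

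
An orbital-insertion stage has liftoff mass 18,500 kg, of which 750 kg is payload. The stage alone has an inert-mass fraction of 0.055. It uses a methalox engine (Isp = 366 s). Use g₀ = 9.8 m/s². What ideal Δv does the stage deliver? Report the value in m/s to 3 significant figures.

Stage wet mass = m₀ − payload = 18,500 − 750 = 17,750 kg.
Stage dry mass = ε × stage wet mass = 0.055 × 17,750 = 976.25 kg.
Burnout mass m_f = stage dry + payload = 976.25 + 750 = 1,726.25 kg.
v_e = Isp · g₀ = 366 × 9.8 = 3586.8 m/s.
By the Tsiolkovsky rocket equation, Δv = v_e · ln(18,500/1,726.25) = 3586.8 × ln(10.72) = 3586.8 × 2.3718 ≈ 8507 m/s.

Δv ≈ 8510 m/s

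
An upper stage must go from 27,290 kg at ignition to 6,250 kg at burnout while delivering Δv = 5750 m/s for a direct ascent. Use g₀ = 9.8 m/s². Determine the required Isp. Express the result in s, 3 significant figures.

Isp ≈ 398 s

ln(m₀/m_f) = ln(27290/6250) = ln(4.366) = 1.4739.
Rocket equation: v_e = Δv / ln(m₀/m_f) = 5750 / 1.4739 = 3901.1 m/s.
Isp = v_e / g₀ = 3901.1 / 9.8 = 398.1 s.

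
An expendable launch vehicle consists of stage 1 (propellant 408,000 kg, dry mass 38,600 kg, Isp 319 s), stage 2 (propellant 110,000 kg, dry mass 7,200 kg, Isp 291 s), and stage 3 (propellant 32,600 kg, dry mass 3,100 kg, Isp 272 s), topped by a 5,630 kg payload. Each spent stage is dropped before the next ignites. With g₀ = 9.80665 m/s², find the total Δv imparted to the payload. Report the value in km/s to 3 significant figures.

Δv ≈ 11.0 km/s

Ignition mass of stage 1 = 408,000+38,600 + 110,000+7,200 + 32,600+3,100 + 5,630 = 605,130 kg.
Stage 1: m₀ = 605,130 kg, m_f = 605,130 − 408,000 = 197,130 kg; Δv = 319×9.80665×ln(3.07) = 3128.3×1.1216 ≈ 3509 m/s.
Stage 2: m₀ = 158,530 kg, m_f = 158,530 − 110,000 = 48,530 kg; Δv = 291×9.80665×ln(3.267) = 2853.7×1.1838 ≈ 3378 m/s.
Stage 3: m₀ = 41,330 kg, m_f = 41,330 − 32,600 = 8,730 kg; Δv = 272×9.80665×ln(4.734) = 2667.4×1.5548 ≈ 4147 m/s.
Total Δv = 3509 + 3378 + 4147 = 11034 m/s.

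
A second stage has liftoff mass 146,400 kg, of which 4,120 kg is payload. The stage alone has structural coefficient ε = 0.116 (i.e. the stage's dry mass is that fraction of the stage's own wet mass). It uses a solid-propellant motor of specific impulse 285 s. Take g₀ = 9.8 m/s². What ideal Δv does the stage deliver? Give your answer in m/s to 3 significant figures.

Δv ≈ 5470 m/s

Stage wet mass = m₀ − payload = 146,400 − 4,120 = 142,280 kg.
Stage dry mass = ε × stage wet mass = 0.116 × 142,280 = 16,504.5 kg.
Burnout mass m_f = stage dry + payload = 16,504.5 + 4,120 = 20,624.5 kg.
v_e = Isp · g₀ = 285 × 9.8 = 2793.0 m/s.
Δv = v_e · ln(146,400/20,624.5) = 2793.0 × ln(7.098) = 2793.0 × 1.9599 ≈ 5474 m/s.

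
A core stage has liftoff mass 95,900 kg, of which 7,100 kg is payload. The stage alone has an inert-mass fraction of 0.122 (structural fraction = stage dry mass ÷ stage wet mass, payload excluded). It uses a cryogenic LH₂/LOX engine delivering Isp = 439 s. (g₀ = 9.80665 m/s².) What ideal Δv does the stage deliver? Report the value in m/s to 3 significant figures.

Δv ≈ 7220 m/s

Stage wet mass = m₀ − payload = 95,900 − 7,100 = 88,800 kg.
Stage dry mass = ε × stage wet mass = 0.122 × 88,800 = 10,833.6 kg.
Burnout mass m_f = stage dry + payload = 10,833.6 + 7,100 = 17,933.6 kg.
v_e = Isp · g₀ = 439 × 9.80665 = 4305.1 m/s.
Δv = v_e · ln(95,900/17,933.6) = 4305.1 × ln(5.348) = 4305.1 × 1.6766 ≈ 7218 m/s.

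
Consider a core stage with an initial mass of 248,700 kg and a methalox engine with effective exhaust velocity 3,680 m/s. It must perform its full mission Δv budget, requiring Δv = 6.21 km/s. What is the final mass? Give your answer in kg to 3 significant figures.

Using Δv = v_e ln(m₀/m_f): m₀/m_f = exp(Δv / v_e) = exp(6210 / 3680.0) = exp(1.6875) = 5.4059.
m_f = m₀ / 5.4059 = 248,700 / 5.4059 = 46,005.3 kg.

final mass ≈ 46000 kg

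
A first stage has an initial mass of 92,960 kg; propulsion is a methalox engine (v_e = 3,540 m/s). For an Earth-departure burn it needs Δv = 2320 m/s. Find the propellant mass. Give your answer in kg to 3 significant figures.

propellant mass ≈ 44700 kg

m₀/m_f = exp(Δv / v_e) = exp(2320 / 3540.0) = exp(0.6554) = 1.9258.
m_f = 92,960 / 1.9258 = 48,270.8 kg, so propellant = m₀ − m_f = 92,960 − 48,270.8 = 44,689.2 kg.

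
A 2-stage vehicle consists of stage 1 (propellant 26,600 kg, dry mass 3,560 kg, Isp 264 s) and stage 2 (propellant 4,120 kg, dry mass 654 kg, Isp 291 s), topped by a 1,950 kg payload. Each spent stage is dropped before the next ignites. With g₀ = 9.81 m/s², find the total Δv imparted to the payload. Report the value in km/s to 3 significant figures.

Ignition mass of stage 1 = 26,600+3,560 + 4,120+654 + 1,950 = 36,884 kg.
Stage 1: m₀ = 36,884 kg, m_f = 36,884 − 26,600 = 10,284 kg; Δv = 264×9.81×ln(3.587) = 2589.8×1.2772 ≈ 3308 m/s.
Stage 2: m₀ = 6,724 kg, m_f = 6,724 − 4,120 = 2,604 kg; Δv = 291×9.81×ln(2.582) = 2854.7×0.9486 ≈ 2708 m/s.
Total Δv = 3308 + 2708 = 6016 m/s.

Δv ≈ 6.02 km/s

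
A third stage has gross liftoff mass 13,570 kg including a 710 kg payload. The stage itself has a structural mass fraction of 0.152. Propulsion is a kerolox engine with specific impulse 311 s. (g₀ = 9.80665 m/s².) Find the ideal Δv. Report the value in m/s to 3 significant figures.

Δv ≈ 4960 m/s

Stage wet mass = m₀ − payload = 13,570 − 710 = 12,860 kg.
Stage dry mass = ε × stage wet mass = 0.152 × 12,860 = 1,954.72 kg.
Burnout mass m_f = stage dry + payload = 1,954.72 + 710 = 2,664.72 kg.
v_e = Isp · g₀ = 311 × 9.80665 = 3049.9 m/s.
By the Tsiolkovsky rocket equation, Δv = v_e · ln(13,570/2,664.72) = 3049.9 × ln(5.092) = 3049.9 × 1.6278 ≈ 4964 m/s.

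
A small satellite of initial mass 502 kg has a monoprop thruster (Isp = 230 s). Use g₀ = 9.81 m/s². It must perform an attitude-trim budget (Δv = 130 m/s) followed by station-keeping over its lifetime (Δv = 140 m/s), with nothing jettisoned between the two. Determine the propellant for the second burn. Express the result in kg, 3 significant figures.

v_e = Isp · g₀ = 230 × 9.81 = 2256.3 m/s.
After the first burn: m = 502 × exp(−130/2256.3) = 502 × 0.94401 = 473.893 kg.
After the second burn: m = 473.893 × exp(−140/2256.3) = 473.893 × 0.93984 = 445.384 kg.
Second-burn propellant = 473.893 − 445.384 = 28.509 kg.

propellant for the second burn ≈ 28.5 kg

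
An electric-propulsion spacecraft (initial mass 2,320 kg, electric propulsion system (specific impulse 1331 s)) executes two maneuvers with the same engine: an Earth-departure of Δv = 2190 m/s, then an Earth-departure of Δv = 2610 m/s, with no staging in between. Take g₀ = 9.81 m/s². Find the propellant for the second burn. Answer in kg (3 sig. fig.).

v_e = Isp · g₀ = 1331 × 9.81 = 13057.1 m/s.
After the first burn: m = 2320 × exp(−2190/13057.1) = 2320 × 0.84559 = 1,961.77 kg.
After the second burn: m = 1,961.77 × exp(−2610/13057.1) = 1,961.77 × 0.81882 = 1,606.34 kg.
Second-burn propellant = 1,961.77 − 1,606.34 = 355.43 kg.

propellant for the second burn ≈ 355 kg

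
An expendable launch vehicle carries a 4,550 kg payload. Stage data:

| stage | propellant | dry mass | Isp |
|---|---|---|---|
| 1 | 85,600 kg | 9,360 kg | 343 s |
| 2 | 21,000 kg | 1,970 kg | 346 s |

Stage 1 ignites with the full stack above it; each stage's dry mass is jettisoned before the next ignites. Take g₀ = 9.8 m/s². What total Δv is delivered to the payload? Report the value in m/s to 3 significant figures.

Ignition mass of stage 1 = 85,600+9,360 + 21,000+1,970 + 4,550 = 122,480 kg.
Stage 1: m₀ = 122,480 kg, m_f = 122,480 − 85,600 = 36,880 kg; Δv = 343×9.8×ln(3.321) = 3361.4×1.2003 ≈ 4035 m/s.
Stage 2: m₀ = 27,520 kg, m_f = 27,520 − 21,000 = 6,520 kg; Δv = 346×9.8×ln(4.221) = 3390.8×1.4400 ≈ 4883 m/s.
Total Δv = 4035 + 4883 = 8918 m/s.

Δv ≈ 8920 m/s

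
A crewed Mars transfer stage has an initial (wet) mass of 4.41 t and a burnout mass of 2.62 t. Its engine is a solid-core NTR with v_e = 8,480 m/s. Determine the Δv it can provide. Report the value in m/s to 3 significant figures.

By the Tsiolkovsky rocket equation, Δv = v_e · ln(m₀/m_f) = 8480.0 × ln(1.683) = 8480.0 × 0.5207 ≈ 4415.5 m/s.

Δv ≈ 4420 m/s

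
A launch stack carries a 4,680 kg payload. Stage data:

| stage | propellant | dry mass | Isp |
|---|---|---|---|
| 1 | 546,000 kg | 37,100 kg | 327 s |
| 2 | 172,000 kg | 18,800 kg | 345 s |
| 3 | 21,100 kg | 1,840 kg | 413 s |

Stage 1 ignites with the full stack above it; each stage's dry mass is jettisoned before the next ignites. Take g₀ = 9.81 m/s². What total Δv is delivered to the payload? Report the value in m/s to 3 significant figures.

Δv ≈ 14800 m/s

Ignition mass of stage 1 = 546,000+37,100 + 172,000+18,800 + 21,100+1,840 + 4,680 = 801,520 kg.
Stage 1: m₀ = 801,520 kg, m_f = 801,520 − 546,000 = 255,520 kg; Δv = 327×9.81×ln(3.137) = 3207.9×1.1432 ≈ 3667 m/s.
Stage 2: m₀ = 218,420 kg, m_f = 218,420 − 172,000 = 46,420 kg; Δv = 345×9.81×ln(4.705) = 3384.5×1.5487 ≈ 5241 m/s.
Stage 3: m₀ = 27,620 kg, m_f = 27,620 − 21,100 = 6,520 kg; Δv = 413×9.81×ln(4.236) = 4051.5×1.4437 ≈ 5849 m/s.
Total Δv = 3667 + 5241 + 5849 = 14757 m/s.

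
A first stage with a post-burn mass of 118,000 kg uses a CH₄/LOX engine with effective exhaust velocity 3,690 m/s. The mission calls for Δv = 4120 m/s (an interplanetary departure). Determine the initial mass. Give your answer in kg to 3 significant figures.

initial mass ≈ 360000 kg

m₀/m_f = exp(Δv / v_e) = exp(4120 / 3690.0) = exp(1.1165) = 3.0542.
m₀ = m_f × 3.0542 = 118,000 × 3.0542 = 360,396 kg.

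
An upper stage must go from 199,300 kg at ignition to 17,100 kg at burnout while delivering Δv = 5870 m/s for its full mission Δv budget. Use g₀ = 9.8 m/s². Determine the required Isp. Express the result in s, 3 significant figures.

Isp ≈ 244 s

ln(m₀/m_f) = ln(199300/17100) = ln(11.65) = 2.4557.
Using Δv = v_e ln(m₀/m_f): v_e = Δv / ln(m₀/m_f) = 5870 / 2.4557 = 2390.3 m/s.
Isp = v_e / g₀ = 2390.3 / 9.8 = 243.9 s.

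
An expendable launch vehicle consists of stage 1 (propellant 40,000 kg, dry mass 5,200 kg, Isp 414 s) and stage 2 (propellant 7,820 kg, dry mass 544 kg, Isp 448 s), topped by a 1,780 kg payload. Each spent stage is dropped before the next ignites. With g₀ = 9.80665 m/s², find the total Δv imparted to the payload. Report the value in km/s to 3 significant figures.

Δv ≈ 11.7 km/s

Ignition mass of stage 1 = 40,000+5,200 + 7,820+544 + 1,780 = 55,344 kg.
Stage 1: m₀ = 55,344 kg, m_f = 55,344 − 40,000 = 15,344 kg; Δv = 414×9.80665×ln(3.607) = 4060.0×1.2828 ≈ 5208 m/s.
Stage 2: m₀ = 10,144 kg, m_f = 10,144 − 7,820 = 2,324 kg; Δv = 448×9.80665×ln(4.365) = 4393.4×1.4736 ≈ 6474 m/s.
Total Δv = 5208 + 6474 = 11682 m/s.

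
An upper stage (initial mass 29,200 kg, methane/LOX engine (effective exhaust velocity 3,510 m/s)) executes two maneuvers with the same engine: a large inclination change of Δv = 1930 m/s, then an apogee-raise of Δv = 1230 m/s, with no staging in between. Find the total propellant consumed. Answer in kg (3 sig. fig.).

total propellant consumed ≈ 17300 kg

After the first burn: m = 29200 × exp(−1930/3510.0) = 29200 × 0.57703 = 16,849.3 kg.
After the second burn: m = 16,849.3 × exp(−1230/3510.0) = 16,849.3 × 0.70439 = 11,868.5 kg.
Total propellant = m₀ − m_final = 29200 − 11,868.5 = 17,331.5 kg.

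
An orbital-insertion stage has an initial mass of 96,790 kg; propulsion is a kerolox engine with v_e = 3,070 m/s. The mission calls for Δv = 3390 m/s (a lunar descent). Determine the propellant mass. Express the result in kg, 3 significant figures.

propellant mass ≈ 64700 kg

Using Δv = v_e ln(m₀/m_f): m₀/m_f = exp(Δv / v_e) = exp(3390 / 3070.0) = exp(1.1042) = 3.0169.
m_f = 96,790 / 3.0169 = 32,082.6 kg, so propellant = m₀ − m_f = 96,790 − 32,082.6 = 64,707.4 kg.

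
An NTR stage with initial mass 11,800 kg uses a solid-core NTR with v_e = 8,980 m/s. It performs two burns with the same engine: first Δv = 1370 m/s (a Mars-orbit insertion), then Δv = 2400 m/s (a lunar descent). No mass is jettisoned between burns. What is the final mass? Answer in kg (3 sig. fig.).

final mass ≈ 7750 kg

After the first burn: m = 11800 × exp(−1370/8980.0) = 11800 × 0.85851 = 10,130.4 kg.
After the second burn: m = 10,130.4 × exp(−2400/8980.0) = 10,130.4 × 0.76547 = 7,754.52 kg.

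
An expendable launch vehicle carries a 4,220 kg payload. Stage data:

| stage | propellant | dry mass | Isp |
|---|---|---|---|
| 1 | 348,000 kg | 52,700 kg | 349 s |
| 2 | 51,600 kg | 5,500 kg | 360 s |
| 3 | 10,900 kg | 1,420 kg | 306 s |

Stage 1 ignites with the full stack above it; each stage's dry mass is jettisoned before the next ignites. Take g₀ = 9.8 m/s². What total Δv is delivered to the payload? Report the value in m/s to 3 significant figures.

Ignition mass of stage 1 = 348,000+52,700 + 51,600+5,500 + 10,900+1,420 + 4,220 = 474,340 kg.
Stage 1: m₀ = 474,340 kg, m_f = 474,340 − 348,000 = 126,340 kg; Δv = 349×9.8×ln(3.754) = 3420.2×1.3229 ≈ 4525 m/s.
Stage 2: m₀ = 73,640 kg, m_f = 73,640 − 51,600 = 22,040 kg; Δv = 360×9.8×ln(3.341) = 3528.0×1.2063 ≈ 4256 m/s.
Stage 3: m₀ = 16,540 kg, m_f = 16,540 − 10,900 = 5,640 kg; Δv = 306×9.8×ln(2.933) = 2998.8×1.0759 ≈ 3226 m/s.
Total Δv = 4525 + 4256 + 3226 = 12007 m/s.

Δv ≈ 12000 m/s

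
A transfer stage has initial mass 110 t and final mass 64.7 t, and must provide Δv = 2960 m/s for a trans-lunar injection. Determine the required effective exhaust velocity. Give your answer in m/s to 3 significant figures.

v_e ≈ 5580 m/s

ln(m₀/m_f) = ln(110000/64700) = ln(1.7) = 0.5307.
Rocket equation: v_e = Δv / ln(m₀/m_f) = 2960 / 0.5307 = 5577.3 m/s.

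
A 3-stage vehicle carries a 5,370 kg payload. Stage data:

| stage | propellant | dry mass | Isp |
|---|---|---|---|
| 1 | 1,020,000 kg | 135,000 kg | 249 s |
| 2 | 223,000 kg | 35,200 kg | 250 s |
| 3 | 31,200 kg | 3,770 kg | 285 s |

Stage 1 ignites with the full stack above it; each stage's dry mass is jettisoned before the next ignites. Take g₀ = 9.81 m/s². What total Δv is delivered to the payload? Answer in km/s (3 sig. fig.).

Ignition mass of stage 1 = 1,020,000+135,000 + 223,000+35,200 + 31,200+3,770 + 5,370 = 1,453,540 kg.
Stage 1: m₀ = 1,453,540 kg, m_f = 1,453,540 − 1,020,000 = 433,540 kg; Δv = 249×9.81×ln(3.353) = 2442.7×1.2098 ≈ 2955 m/s.
Stage 2: m₀ = 298,540 kg, m_f = 298,540 − 223,000 = 75,540 kg; Δv = 250×9.81×ln(3.952) = 2452.5×1.3742 ≈ 3370 m/s.
Stage 3: m₀ = 40,340 kg, m_f = 40,340 − 31,200 = 9,140 kg; Δv = 285×9.81×ln(4.414) = 2795.9×1.4847 ≈ 4151 m/s.
Total Δv = 2955 + 3370 + 4151 = 10476 m/s.

Δv ≈ 10.5 km/s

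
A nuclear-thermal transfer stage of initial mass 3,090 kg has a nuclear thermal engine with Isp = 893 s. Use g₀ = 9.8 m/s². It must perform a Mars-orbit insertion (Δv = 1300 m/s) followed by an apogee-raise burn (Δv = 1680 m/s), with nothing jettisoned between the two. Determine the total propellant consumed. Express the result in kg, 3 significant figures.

v_e = Isp · g₀ = 893 × 9.8 = 8751.4 m/s.
After the first burn: m = 3090 × exp(−1300/8751.4) = 3090 × 0.86196 = 2,663.46 kg.
After the second burn: m = 2,663.46 × exp(−1680/8751.4) = 2,663.46 × 0.82533 = 2,198.23 kg.
Total propellant = m₀ − m_final = 3090 − 2,198.23 = 891.77 kg.

total propellant consumed ≈ 892 kg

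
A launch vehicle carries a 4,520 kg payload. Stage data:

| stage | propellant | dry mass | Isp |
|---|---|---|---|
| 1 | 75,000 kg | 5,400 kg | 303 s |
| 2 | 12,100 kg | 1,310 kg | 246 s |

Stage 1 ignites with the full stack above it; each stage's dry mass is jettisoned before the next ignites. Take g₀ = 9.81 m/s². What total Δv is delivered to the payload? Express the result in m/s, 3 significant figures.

Δv ≈ 6990 m/s

Ignition mass of stage 1 = 75,000+5,400 + 12,100+1,310 + 4,520 = 98,330 kg.
Stage 1: m₀ = 98,330 kg, m_f = 98,330 − 75,000 = 23,330 kg; Δv = 303×9.81×ln(4.215) = 2972.4×1.4386 ≈ 4276 m/s.
Stage 2: m₀ = 17,930 kg, m_f = 17,930 − 12,100 = 5,830 kg; Δv = 246×9.81×ln(3.075) = 2413.3×1.1235 ≈ 2711 m/s.
Total Δv = 4276 + 2711 = 6987 m/s.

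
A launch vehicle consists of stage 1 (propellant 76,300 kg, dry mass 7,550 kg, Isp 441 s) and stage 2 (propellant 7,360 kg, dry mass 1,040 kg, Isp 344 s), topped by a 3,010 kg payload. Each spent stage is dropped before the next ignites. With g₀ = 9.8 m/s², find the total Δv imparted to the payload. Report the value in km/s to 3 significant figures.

Ignition mass of stage 1 = 76,300+7,550 + 7,360+1,040 + 3,010 = 95,260 kg.
Stage 1: m₀ = 95,260 kg, m_f = 95,260 − 76,300 = 18,960 kg; Δv = 441×9.8×ln(5.024) = 4321.8×1.6143 ≈ 6977 m/s.
Stage 2: m₀ = 11,410 kg, m_f = 11,410 − 7,360 = 4,050 kg; Δv = 344×9.8×ln(2.817) = 3371.2×1.0358 ≈ 3492 m/s.
Total Δv = 6977 + 3492 = 10469 m/s.

Δv ≈ 10.5 km/s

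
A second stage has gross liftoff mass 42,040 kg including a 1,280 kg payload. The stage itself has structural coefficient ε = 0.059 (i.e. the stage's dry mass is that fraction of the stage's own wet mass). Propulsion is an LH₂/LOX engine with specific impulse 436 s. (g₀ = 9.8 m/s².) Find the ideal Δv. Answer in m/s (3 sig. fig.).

Stage wet mass = m₀ − payload = 42,040 − 1,280 = 40,760 kg.
Stage dry mass = ε × stage wet mass = 0.059 × 40,760 = 2,404.84 kg.
Burnout mass m_f = stage dry + payload = 2,404.84 + 1,280 = 3,684.84 kg.
v_e = Isp · g₀ = 436 × 9.8 = 4272.8 m/s.
Δv = v_e · ln(42,040/3,684.84) = 4272.8 × ln(11.41) = 4272.8 × 2.4344 ≈ 10402 m/s.

Δv ≈ 10400 m/s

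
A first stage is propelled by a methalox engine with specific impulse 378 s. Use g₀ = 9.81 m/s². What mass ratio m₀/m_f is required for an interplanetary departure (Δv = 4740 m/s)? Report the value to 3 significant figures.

v_e = Isp · g₀ = 378 × 9.81 = 3708.2 m/s.
By the Tsiolkovsky rocket equation, m₀/m_f = exp(Δv / v_e) = exp(4740 / 3708.2) = exp(1.2783) = 3.5904.

mass ratio ≈ 3.59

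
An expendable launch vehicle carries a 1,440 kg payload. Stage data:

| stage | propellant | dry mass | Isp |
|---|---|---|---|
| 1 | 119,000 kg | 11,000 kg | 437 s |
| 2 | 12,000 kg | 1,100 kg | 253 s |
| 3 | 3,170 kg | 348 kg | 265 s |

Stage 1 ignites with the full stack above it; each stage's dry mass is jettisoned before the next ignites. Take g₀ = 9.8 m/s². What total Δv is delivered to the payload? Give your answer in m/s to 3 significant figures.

Δv ≈ 12300 m/s

Ignition mass of stage 1 = 119,000+11,000 + 12,000+1,100 + 3,170+348 + 1,440 = 148,058 kg.
Stage 1: m₀ = 148,058 kg, m_f = 148,058 − 119,000 = 29,058 kg; Δv = 437×9.8×ln(5.095) = 4282.6×1.6283 ≈ 6973 m/s.
Stage 2: m₀ = 18,058 kg, m_f = 18,058 − 12,000 = 6,058 kg; Δv = 253×9.8×ln(2.981) = 2479.4×1.0922 ≈ 2708 m/s.
Stage 3: m₀ = 4,958 kg, m_f = 4,958 − 3,170 = 1,788 kg; Δv = 265×9.8×ln(2.773) = 2597.0×1.0199 ≈ 2649 m/s.
Total Δv = 6973 + 2708 + 2649 = 12330 m/s.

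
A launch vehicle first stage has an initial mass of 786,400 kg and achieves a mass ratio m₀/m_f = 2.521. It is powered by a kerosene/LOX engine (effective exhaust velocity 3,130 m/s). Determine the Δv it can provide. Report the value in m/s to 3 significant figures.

Δv ≈ 2890 m/s

Δv = v_e · ln(2.521) = 3130.0 × 0.9247 ≈ 2894.2 m/s.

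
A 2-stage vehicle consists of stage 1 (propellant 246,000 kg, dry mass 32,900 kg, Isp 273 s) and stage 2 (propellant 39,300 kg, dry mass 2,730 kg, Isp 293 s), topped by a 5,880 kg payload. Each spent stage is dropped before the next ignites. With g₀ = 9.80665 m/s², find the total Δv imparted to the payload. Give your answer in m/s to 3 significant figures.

Ignition mass of stage 1 = 246,000+32,900 + 39,300+2,730 + 5,880 = 326,810 kg.
Stage 1: m₀ = 326,810 kg, m_f = 326,810 − 246,000 = 80,810 kg; Δv = 273×9.80665×ln(4.044) = 2677.2×1.3973 ≈ 3741 m/s.
Stage 2: m₀ = 47,910 kg, m_f = 47,910 − 39,300 = 8,610 kg; Δv = 293×9.80665×ln(5.564) = 2873.3×1.7164 ≈ 4932 m/s.
Total Δv = 3741 + 4932 = 8673 m/s.

Δv ≈ 8670 m/s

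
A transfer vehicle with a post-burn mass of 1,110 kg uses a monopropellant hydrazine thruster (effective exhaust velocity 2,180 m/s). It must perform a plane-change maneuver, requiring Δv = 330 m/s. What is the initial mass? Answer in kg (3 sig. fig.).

From the ideal rocket equation, m₀/m_f = exp(Δv / v_e) = exp(330 / 2180.0) = exp(0.1514) = 1.1634.
m₀ = m_f × 1.1634 = 1,110 × 1.1634 = 1,291.37 kg.

initial mass ≈ 1290 kg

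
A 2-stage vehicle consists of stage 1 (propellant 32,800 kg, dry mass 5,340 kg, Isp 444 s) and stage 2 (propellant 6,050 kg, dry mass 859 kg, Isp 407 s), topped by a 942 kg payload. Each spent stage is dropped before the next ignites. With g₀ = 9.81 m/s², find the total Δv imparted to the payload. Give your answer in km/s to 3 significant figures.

Δv ≈ 11.3 km/s

Ignition mass of stage 1 = 32,800+5,340 + 6,050+859 + 942 = 45,991 kg.
Stage 1: m₀ = 45,991 kg, m_f = 45,991 − 32,800 = 13,191 kg; Δv = 444×9.81×ln(3.487) = 4355.6×1.2489 ≈ 5440 m/s.
Stage 2: m₀ = 7,851 kg, m_f = 7,851 − 6,050 = 1,801 kg; Δv = 407×9.81×ln(4.359) = 3992.7×1.4723 ≈ 5878 m/s.
Total Δv = 5440 + 5878 = 11318 m/s.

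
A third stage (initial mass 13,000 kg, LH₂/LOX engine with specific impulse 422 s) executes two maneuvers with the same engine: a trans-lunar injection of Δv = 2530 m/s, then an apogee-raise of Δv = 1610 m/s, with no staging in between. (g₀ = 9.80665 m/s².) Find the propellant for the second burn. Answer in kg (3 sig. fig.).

propellant for the second burn ≈ 2270 kg

v_e = Isp · g₀ = 422 × 9.80665 = 4138.4 m/s.
After the first burn: m = 13000 × exp(−2530/4138.4) = 13000 × 0.54262 = 7,054.06 kg.
After the second burn: m = 7,054.06 × exp(−1610/4138.4) = 7,054.06 × 0.67771 = 4,780.61 kg.
Second-burn propellant = 7,054.06 − 4,780.61 = 2,273.45 kg.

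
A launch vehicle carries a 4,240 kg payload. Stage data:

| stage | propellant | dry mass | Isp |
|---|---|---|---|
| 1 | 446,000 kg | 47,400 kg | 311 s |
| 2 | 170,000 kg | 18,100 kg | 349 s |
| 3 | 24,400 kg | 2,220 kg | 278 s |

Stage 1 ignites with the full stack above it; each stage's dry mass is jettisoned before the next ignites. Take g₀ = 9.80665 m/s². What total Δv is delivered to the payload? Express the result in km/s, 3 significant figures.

Δv ≈ 12.4 km/s

Ignition mass of stage 1 = 446,000+47,400 + 170,000+18,100 + 24,400+2,220 + 4,240 = 712,360 kg.
Stage 1: m₀ = 712,360 kg, m_f = 712,360 − 446,000 = 266,360 kg; Δv = 311×9.80665×ln(2.674) = 3049.9×0.9837 ≈ 3000 m/s.
Stage 2: m₀ = 218,960 kg, m_f = 218,960 − 170,000 = 48,960 kg; Δv = 349×9.80665×ln(4.472) = 3422.5×1.4979 ≈ 5127 m/s.
Stage 3: m₀ = 30,860 kg, m_f = 30,860 − 24,400 = 6,460 kg; Δv = 278×9.80665×ln(4.777) = 2726.2×1.5638 ≈ 4263 m/s.
Total Δv = 3000 + 5127 + 4263 = 12390 m/s.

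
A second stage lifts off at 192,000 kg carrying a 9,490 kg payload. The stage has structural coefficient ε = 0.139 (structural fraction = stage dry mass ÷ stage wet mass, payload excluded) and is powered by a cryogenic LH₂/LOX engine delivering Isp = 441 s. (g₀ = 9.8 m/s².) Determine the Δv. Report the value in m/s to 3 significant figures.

Δv ≈ 7370 m/s

Stage wet mass = m₀ − payload = 192,000 − 9,490 = 182,510 kg.
Stage dry mass = ε × stage wet mass = 0.139 × 182,510 = 25,368.9 kg.
Burnout mass m_f = stage dry + payload = 25,368.9 + 9,490 = 34,858.9 kg.
v_e = Isp · g₀ = 441 × 9.8 = 4321.8 m/s.
Δv = v_e · ln(192,000/34,858.9) = 4321.8 × ln(5.508) = 4321.8 × 1.7062 ≈ 7374 m/s.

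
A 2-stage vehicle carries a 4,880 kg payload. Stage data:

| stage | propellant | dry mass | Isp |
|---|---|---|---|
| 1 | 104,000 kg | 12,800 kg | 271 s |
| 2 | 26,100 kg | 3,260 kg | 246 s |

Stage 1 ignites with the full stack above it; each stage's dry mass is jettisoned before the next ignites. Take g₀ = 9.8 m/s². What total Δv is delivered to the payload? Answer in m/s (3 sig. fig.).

Δv ≈ 6560 m/s

Ignition mass of stage 1 = 104,000+12,800 + 26,100+3,260 + 4,880 = 151,040 kg.
Stage 1: m₀ = 151,040 kg, m_f = 151,040 − 104,000 = 47,040 kg; Δv = 271×9.8×ln(3.211) = 2655.8×1.1665 ≈ 3098 m/s.
Stage 2: m₀ = 34,240 kg, m_f = 34,240 − 26,100 = 8,140 kg; Δv = 246×9.8×ln(4.206) = 2410.8×1.4366 ≈ 3463 m/s.
Total Δv = 3098 + 3463 = 6561 m/s.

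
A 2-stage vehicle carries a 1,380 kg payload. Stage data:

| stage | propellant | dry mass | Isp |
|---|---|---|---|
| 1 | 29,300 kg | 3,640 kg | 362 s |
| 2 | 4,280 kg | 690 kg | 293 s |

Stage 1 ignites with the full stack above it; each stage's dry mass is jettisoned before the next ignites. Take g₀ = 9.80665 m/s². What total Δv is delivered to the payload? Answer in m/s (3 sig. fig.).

Ignition mass of stage 1 = 29,300+3,640 + 4,280+690 + 1,380 = 39,290 kg.
Stage 1: m₀ = 39,290 kg, m_f = 39,290 − 29,300 = 9,990 kg; Δv = 362×9.80665×ln(3.933) = 3550.0×1.3694 ≈ 4861 m/s.
Stage 2: m₀ = 6,350 kg, m_f = 6,350 − 4,280 = 2,070 kg; Δv = 293×9.80665×ln(3.068) = 2873.3×1.1209 ≈ 3221 m/s.
Total Δv = 4861 + 3221 = 8082 m/s.

Δv ≈ 8080 m/s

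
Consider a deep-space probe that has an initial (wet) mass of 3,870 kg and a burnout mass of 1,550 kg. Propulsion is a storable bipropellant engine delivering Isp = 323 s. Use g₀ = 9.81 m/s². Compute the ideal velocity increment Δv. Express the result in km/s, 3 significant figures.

v_e = Isp · g₀ = 323 × 9.81 = 3168.6 m/s.
Δv = v_e · ln(m₀/m_f) = 3168.6 × ln(2.497) = 3168.6 × 0.9150 ≈ 2899.3 m/s.

Δv ≈ 2.90 km/s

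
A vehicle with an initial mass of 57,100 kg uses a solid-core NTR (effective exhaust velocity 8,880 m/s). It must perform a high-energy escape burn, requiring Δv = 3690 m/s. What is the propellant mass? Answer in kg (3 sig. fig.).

propellant mass ≈ 19400 kg

m₀/m_f = exp(Δv / v_e) = exp(3690 / 8880.0) = exp(0.4155) = 1.5152.
m_f = 57,100 / 1.5152 = 37,684.8 kg, so propellant = m₀ − m_f = 57,100 − 37,684.8 = 19,415.2 kg.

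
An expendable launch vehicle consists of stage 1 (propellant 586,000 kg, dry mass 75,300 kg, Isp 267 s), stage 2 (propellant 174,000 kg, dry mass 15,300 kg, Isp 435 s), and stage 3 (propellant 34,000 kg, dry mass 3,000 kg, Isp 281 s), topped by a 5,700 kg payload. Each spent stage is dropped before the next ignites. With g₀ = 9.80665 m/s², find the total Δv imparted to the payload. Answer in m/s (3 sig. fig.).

Δv ≈ 13100 m/s

Ignition mass of stage 1 = 586,000+75,300 + 174,000+15,300 + 34,000+3,000 + 5,700 = 893,300 kg.
Stage 1: m₀ = 893,300 kg, m_f = 893,300 − 586,000 = 307,300 kg; Δv = 267×9.80665×ln(2.907) = 2618.4×1.0671 ≈ 2794 m/s.
Stage 2: m₀ = 232,000 kg, m_f = 232,000 − 174,000 = 58,000 kg; Δv = 435×9.80665×ln(4) = 4265.9×1.3863 ≈ 5914 m/s.
Stage 3: m₀ = 42,700 kg, m_f = 42,700 − 34,000 = 8,700 kg; Δv = 281×9.80665×ln(4.908) = 2755.7×1.5909 ≈ 4384 m/s.
Total Δv = 2794 + 5914 + 4384 = 13092 m/s.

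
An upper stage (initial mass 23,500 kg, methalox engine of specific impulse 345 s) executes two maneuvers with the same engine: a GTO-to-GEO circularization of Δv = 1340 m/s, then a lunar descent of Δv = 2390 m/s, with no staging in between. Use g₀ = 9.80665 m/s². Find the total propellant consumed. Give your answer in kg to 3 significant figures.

total propellant consumed ≈ 15700 kg

v_e = Isp · g₀ = 345 × 9.80665 = 3383.3 m/s.
After the first burn: m = 23500 × exp(−1340/3383.3) = 23500 × 0.67296 = 15,814.6 kg.
After the second burn: m = 15,814.6 × exp(−2390/3383.3) = 15,814.6 × 0.49341 = 7,803.08 kg.
Total propellant = m₀ − m_final = 23500 − 7,803.08 = 15,696.92 kg.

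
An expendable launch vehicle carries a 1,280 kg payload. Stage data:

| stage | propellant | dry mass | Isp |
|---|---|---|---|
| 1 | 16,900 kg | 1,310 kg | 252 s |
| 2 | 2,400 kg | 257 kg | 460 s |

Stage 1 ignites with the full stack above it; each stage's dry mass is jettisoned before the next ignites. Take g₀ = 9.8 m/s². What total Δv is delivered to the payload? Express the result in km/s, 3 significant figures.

Ignition mass of stage 1 = 16,900+1,310 + 2,400+257 + 1,280 = 22,147 kg.
Stage 1: m₀ = 22,147 kg, m_f = 22,147 − 16,900 = 5,247 kg; Δv = 252×9.8×ln(4.221) = 2469.6×1.4400 ≈ 3556 m/s.
Stage 2: m₀ = 3,937 kg, m_f = 3,937 − 2,400 = 1,537 kg; Δv = 460×9.8×ln(2.561) = 4508.0×0.9406 ≈ 4240 m/s.
Total Δv = 3556 + 4240 = 7796 m/s.

Δv ≈ 7.80 km/s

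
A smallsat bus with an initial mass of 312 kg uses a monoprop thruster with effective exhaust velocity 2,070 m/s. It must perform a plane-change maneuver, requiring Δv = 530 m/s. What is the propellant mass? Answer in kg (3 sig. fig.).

m₀/m_f = exp(Δv / v_e) = exp(530 / 2070.0) = exp(0.2560) = 1.2918.
m_f = 312 / 1.2918 = 241.523 kg, so propellant = m₀ − m_f = 312 − 241.523 = 70.477 kg.

propellant mass ≈ 70.5 kg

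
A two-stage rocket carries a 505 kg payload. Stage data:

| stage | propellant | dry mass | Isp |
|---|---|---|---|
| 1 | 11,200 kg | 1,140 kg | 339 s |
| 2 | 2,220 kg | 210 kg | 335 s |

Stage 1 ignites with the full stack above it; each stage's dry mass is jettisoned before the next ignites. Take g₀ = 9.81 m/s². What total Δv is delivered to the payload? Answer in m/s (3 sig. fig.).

Δv ≈ 9040 m/s

Ignition mass of stage 1 = 11,200+1,140 + 2,220+210 + 505 = 15,275 kg.
Stage 1: m₀ = 15,275 kg, m_f = 15,275 − 11,200 = 4,075 kg; Δv = 339×9.81×ln(3.748) = 3325.6×1.3213 ≈ 4394 m/s.
Stage 2: m₀ = 2,935 kg, m_f = 2,935 − 2,220 = 715 kg; Δv = 335×9.81×ln(4.105) = 3286.4×1.4122 ≈ 4641 m/s.
Total Δv = 4394 + 4641 = 9035 m/s.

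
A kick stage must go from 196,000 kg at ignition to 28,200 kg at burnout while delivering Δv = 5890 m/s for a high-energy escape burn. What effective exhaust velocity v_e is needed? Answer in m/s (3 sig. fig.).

v_e ≈ 3040 m/s

ln(m₀/m_f) = ln(196000/28200) = ln(6.95) = 1.9388.
v_e = Δv / ln(m₀/m_f) = 5890 / 1.9388 = 3038.0 m/s.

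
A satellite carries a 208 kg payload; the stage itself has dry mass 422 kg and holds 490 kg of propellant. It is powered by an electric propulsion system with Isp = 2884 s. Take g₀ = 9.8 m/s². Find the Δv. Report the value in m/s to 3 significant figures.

v_e = Isp · g₀ = 2884 × 9.8 = 28263.2 m/s.
m₀ = payload + dry + propellant = 208 + 422 + 490 = 1,120 kg.
m_f = payload + dry = 208 + 422 = 630 kg.
Δv = v_e · ln(m₀/m_f) = 28263.2 × ln(1.778) = 28263.2 × 0.5754 ≈ 16261.6 m/s.

Δv ≈ 16300 m/s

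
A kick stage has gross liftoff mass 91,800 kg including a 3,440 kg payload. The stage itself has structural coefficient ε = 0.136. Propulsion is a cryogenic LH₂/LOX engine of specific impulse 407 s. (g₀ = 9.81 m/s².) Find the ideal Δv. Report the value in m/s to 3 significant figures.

Stage wet mass = m₀ − payload = 91,800 − 3,440 = 88,360 kg.
Stage dry mass = ε × stage wet mass = 0.136 × 88,360 = 12,017 kg.
Burnout mass m_f = stage dry + payload = 12,017 + 3,440 = 15,457 kg.
v_e = Isp · g₀ = 407 × 9.81 = 3992.7 m/s.
Δv = v_e · ln(91,800/15,457) = 3992.7 × ln(5.939) = 3992.7 × 1.7816 ≈ 7113 m/s.

Δv ≈ 7110 m/s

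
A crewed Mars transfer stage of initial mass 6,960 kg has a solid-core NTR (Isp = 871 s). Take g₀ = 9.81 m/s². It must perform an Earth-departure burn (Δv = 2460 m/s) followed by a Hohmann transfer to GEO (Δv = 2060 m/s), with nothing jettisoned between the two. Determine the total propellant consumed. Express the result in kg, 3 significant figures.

v_e = Isp · g₀ = 871 × 9.81 = 8544.5 m/s.
After the first burn: m = 6960 × exp(−2460/8544.5) = 6960 × 0.74983 = 5,218.82 kg.
After the second burn: m = 5,218.82 × exp(−2060/8544.5) = 5,218.82 × 0.78577 = 4,100.79 kg.
Total propellant = m₀ − m_final = 6960 − 4,100.79 = 2,859.21 kg.

total propellant consumed ≈ 2860 kg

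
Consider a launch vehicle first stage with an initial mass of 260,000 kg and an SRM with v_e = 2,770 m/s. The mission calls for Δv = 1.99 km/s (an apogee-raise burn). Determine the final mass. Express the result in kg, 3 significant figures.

final mass ≈ 127000 kg

m₀/m_f = exp(Δv / v_e) = exp(1990 / 2770.0) = exp(0.7184) = 2.0512.
m_f = m₀ / 2.0512 = 260,000 / 2.0512 = 126,755 kg.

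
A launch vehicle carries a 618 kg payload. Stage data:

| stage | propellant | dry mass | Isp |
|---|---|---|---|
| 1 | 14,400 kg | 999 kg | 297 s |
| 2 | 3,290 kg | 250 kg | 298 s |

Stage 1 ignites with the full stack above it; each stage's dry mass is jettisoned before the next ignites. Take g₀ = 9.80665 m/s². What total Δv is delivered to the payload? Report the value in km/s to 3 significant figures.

Δv ≈ 8.46 km/s

Ignition mass of stage 1 = 14,400+999 + 3,290+250 + 618 = 19,557 kg.
Stage 1: m₀ = 19,557 kg, m_f = 19,557 − 14,400 = 5,157 kg; Δv = 297×9.80665×ln(3.792) = 2912.6×1.3330 ≈ 3882 m/s.
Stage 2: m₀ = 4,158 kg, m_f = 4,158 − 3,290 = 868 kg; Δv = 298×9.80665×ln(4.79) = 2922.4×1.5666 ≈ 4578 m/s.
Total Δv = 3882 + 4578 = 8460 m/s.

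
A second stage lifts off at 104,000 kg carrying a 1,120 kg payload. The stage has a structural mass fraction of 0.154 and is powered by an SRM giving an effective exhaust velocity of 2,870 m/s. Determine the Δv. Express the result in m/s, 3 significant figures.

Stage wet mass = m₀ − payload = 104,000 − 1,120 = 102,880 kg.
Stage dry mass = ε × stage wet mass = 0.154 × 102,880 = 15,843.5 kg.
Burnout mass m_f = stage dry + payload = 15,843.5 + 1,120 = 16,963.5 kg.
Using Δv = v_e ln(m₀/m_f): Δv = v_e · ln(104,000/16,963.5) = 2870.0 × ln(6.131) = 2870.0 × 1.8133 ≈ 5204 m/s.

Δv ≈ 5200 m/s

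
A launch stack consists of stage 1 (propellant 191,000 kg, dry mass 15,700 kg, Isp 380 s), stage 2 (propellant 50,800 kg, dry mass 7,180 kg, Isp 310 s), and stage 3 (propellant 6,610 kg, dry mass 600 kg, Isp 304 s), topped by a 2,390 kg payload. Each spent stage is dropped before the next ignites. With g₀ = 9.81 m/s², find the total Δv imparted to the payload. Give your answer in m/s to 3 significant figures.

Ignition mass of stage 1 = 191,000+15,700 + 50,800+7,180 + 6,610+600 + 2,390 = 274,280 kg.
Stage 1: m₀ = 274,280 kg, m_f = 274,280 − 191,000 = 83,280 kg; Δv = 380×9.81×ln(3.293) = 3727.8×1.1919 ≈ 4443 m/s.
Stage 2: m₀ = 67,580 kg, m_f = 67,580 − 50,800 = 16,780 kg; Δv = 310×9.81×ln(4.027) = 3041.1×1.3931 ≈ 4237 m/s.
Stage 3: m₀ = 9,600 kg, m_f = 9,600 − 6,610 = 2,990 kg; Δv = 304×9.81×ln(3.211) = 2982.2×1.1665 ≈ 3479 m/s.
Total Δv = 4443 + 4237 + 3479 = 12159 m/s.

Δv ≈ 12200 m/s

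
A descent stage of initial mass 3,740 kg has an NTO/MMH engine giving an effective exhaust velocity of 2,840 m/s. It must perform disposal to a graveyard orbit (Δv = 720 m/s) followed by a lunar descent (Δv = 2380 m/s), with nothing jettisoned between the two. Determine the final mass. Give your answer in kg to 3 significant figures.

After the first burn: m = 3740 × exp(−720/2840.0) = 3740 × 0.77606 = 2,902.46 kg.
After the second burn: m = 2,902.46 × exp(−2380/2840.0) = 2,902.46 × 0.43256 = 1,255.49 kg.

final mass ≈ 1260 kg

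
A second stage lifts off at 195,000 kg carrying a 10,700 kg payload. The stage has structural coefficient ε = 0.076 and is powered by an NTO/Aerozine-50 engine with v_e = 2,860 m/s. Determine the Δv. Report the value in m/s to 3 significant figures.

Δv ≈ 5910 m/s

Stage wet mass = m₀ − payload = 195,000 − 10,700 = 184,300 kg.
Stage dry mass = ε × stage wet mass = 0.076 × 184,300 = 14,006.8 kg.
Burnout mass m_f = stage dry + payload = 14,006.8 + 10,700 = 24,706.8 kg.
From the ideal rocket equation, Δv = v_e · ln(195,000/24,706.8) = 2860.0 × ln(7.893) = 2860.0 × 2.0659 ≈ 5909 m/s.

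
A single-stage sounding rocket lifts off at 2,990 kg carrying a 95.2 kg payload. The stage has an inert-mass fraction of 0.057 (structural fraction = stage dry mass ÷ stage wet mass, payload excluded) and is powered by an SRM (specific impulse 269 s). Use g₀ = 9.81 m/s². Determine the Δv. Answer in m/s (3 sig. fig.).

Stage wet mass = m₀ − payload = 2,990 − 95.2 = 2,894.8 kg.
Stage dry mass = ε × stage wet mass = 0.057 × 2,894.8 = 165.004 kg.
Burnout mass m_f = stage dry + payload = 165.004 + 95.2 = 260.204 kg.
v_e = Isp · g₀ = 269 × 9.81 = 2638.9 m/s.
Rocket equation: Δv = v_e · ln(2,990/260.204) = 2638.9 × ln(11.49) = 2638.9 × 2.4416 ≈ 6443 m/s.

Δv ≈ 6440 m/s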